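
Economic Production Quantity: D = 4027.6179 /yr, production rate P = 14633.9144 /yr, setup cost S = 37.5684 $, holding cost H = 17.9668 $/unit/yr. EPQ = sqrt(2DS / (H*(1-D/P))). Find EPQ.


1 - D/P = 1 - 0.2752 = 0.7248
H*(1-D/P) = 13.0219
2DS = 302622.3206
EPQ = sqrt(23239.5102) = 152.4451

152.4451 units


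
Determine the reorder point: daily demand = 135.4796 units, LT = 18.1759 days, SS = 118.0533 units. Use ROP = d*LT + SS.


d*LT = 135.4796 * 18.1759 = 2462.4637
ROP = 2462.4637 + 118.0533 = 2580.5170

2580.5170 units


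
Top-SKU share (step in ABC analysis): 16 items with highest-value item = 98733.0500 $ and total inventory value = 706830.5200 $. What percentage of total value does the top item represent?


Top item = 98733.0500
Total = 706830.5200
Percentage = 98733.0500 / 706830.5200 * 100 = 13.9684

13.9684%


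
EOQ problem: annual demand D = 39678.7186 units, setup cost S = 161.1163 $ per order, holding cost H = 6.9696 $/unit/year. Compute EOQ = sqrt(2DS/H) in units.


2*D*S = 2 * 39678.7186 * 161.1163 = 12785776.6591
2*D*S/H = 1834506.5225
EOQ = sqrt(1834506.5225) = 1354.4396

1354.4396 units


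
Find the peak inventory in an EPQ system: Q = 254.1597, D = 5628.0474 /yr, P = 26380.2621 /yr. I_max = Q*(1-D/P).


D/P = 0.2133
1 - D/P = 0.7867
I_max = 254.1597 * 0.7867 = 199.9365

199.9365 units


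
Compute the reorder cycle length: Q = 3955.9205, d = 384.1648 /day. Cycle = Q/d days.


Cycle = 3955.9205 / 384.1648 = 10.2975

10.2975 days


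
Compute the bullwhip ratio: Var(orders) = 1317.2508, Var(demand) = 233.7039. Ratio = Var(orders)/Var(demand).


BW = 1317.2508 / 233.7039 = 5.6364

5.6364


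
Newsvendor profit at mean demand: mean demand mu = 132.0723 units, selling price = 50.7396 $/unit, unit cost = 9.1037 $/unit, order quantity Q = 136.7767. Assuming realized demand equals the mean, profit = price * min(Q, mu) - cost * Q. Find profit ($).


Sales at mu = min(136.7767, 132.0723) = 132.0723
Revenue = 50.7396 * 132.0723 = 6701.2957
Total cost = 9.1037 * 136.7767 = 1245.1740
Profit = 6701.2957 - 1245.1740 = 5456.1216

5456.1216 $


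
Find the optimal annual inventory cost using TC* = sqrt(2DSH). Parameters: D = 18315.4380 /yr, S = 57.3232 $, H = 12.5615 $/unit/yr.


2*D*S*H = 26376625.5295
TC* = sqrt(26376625.5295) = 5135.8179

5135.8179 $/yr


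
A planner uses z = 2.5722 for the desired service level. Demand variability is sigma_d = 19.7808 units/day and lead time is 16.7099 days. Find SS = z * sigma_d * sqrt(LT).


sqrt(LT) = sqrt(16.7099) = 4.0878
SS = 2.5722 * 19.7808 * 4.0878 = 207.9867

207.9867 units


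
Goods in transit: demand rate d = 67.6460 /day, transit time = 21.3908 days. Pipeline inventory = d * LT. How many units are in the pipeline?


Pipeline = 67.6460 * 21.3908 = 1447.0021

1447.0021 units


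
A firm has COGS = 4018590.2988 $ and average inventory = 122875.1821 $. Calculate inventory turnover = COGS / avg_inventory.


Turnover = 4018590.2988 / 122875.1821 = 32.7047

32.7047


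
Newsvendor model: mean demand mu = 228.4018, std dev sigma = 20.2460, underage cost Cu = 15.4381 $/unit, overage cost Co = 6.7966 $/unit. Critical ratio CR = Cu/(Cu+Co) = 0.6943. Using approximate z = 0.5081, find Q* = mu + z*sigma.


CR = Cu/(Cu+Co) = 15.4381/(15.4381+6.7966) = 0.6943
z = 0.5081
Q* = 228.4018 + 0.5081 * 20.2460 = 238.6888

238.6888 units


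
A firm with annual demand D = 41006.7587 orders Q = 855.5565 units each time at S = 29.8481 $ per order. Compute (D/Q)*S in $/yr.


Number of orders = D/Q = 47.9299
Cost = 47.9299 * 29.8481 = 1430.6172

1430.6172 $/yr


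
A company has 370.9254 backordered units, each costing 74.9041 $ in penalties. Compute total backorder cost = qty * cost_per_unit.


Total = 370.9254 * 74.9041 = 27783.8333

27783.8333 $


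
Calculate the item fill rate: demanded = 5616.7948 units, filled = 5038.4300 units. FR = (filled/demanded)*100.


FR = 5038.4300 / 5616.7948 * 100 = 89.7029

89.7029%


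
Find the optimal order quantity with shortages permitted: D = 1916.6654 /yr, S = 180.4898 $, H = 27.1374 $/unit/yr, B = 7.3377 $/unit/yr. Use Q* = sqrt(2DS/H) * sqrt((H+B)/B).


sqrt(2DS/H) = 159.6726
sqrt((H+B)/B) = 2.1676
Q* = 159.6726 * 2.1676 = 346.1012

346.1012 units


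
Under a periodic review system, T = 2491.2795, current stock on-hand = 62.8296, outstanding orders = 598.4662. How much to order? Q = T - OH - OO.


Inventory position = OH + OO = 62.8296 + 598.4662 = 661.2958
Q = 2491.2795 - 661.2958 = 1829.9837

1829.9837 units


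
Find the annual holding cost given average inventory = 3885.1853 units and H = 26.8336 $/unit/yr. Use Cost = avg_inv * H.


Cost = 3885.1853 * 26.8336 = 104253.5083

104253.5083 $/yr


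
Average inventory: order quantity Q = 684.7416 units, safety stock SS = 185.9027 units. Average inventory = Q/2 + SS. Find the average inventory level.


Q/2 = 342.3708
Avg = 342.3708 + 185.9027 = 528.2735

528.2735 units


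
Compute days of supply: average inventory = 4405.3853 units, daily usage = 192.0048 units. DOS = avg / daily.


DOS = 4405.3853 / 192.0048 = 22.9441

22.9441 days


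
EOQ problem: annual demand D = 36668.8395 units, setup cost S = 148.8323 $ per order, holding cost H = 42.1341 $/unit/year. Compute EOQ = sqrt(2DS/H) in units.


2*D*S = 2 * 36668.8395 * 148.8323 = 10915015.4422
2*D*S/H = 259054.1970
EOQ = sqrt(259054.1970) = 508.9737

508.9737 units


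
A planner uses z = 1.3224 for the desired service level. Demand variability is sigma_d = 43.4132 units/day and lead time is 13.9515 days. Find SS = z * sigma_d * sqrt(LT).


sqrt(LT) = sqrt(13.9515) = 3.7352
SS = 1.3224 * 43.4132 * 3.7352 = 214.4347

214.4347 units


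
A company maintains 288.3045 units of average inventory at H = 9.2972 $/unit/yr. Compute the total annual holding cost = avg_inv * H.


Cost = 288.3045 * 9.2972 = 2680.4246

2680.4246 $/yr


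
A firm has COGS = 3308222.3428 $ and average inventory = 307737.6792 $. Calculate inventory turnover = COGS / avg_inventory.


Turnover = 3308222.3428 / 307737.6792 = 10.7501

10.7501


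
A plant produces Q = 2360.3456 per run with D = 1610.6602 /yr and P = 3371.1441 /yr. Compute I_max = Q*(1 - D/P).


D/P = 0.4778
1 - D/P = 0.5222
I_max = 2360.3456 * 0.5222 = 1232.6232

1232.6232 units


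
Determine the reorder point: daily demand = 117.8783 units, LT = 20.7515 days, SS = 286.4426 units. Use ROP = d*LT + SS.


d*LT = 117.8783 * 20.7515 = 2446.1515
ROP = 2446.1515 + 286.4426 = 2732.5941

2732.5941 units


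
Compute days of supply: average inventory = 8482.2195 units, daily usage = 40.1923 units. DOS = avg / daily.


DOS = 8482.2195 / 40.1923 = 211.0409

211.0409 days


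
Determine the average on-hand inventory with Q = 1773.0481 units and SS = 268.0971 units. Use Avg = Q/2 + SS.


Q/2 = 886.5240
Avg = 886.5240 + 268.0971 = 1154.6211

1154.6211 units


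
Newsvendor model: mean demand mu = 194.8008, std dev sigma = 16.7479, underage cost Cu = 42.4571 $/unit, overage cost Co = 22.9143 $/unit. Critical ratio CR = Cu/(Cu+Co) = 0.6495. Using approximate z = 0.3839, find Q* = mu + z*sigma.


CR = Cu/(Cu+Co) = 42.4571/(42.4571+22.9143) = 0.6495
z = 0.3839
Q* = 194.8008 + 0.3839 * 16.7479 = 201.2303

201.2303 units


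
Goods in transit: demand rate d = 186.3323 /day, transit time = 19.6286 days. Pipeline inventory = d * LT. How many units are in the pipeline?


Pipeline = 186.3323 * 19.6286 = 3657.4422

3657.4422 units


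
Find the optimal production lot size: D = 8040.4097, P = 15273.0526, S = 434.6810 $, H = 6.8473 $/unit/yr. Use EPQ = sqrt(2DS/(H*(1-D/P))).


1 - D/P = 1 - 0.5264 = 0.4736
H*(1-D/P) = 3.2426
2DS = 6990026.6576
EPQ = sqrt(2155699.8943) = 1468.2302

1468.2302 units


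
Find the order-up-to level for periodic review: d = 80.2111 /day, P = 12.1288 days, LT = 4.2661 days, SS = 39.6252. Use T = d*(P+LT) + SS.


P + LT = 16.3949
d*(P+LT) = 80.2111 * 16.3949 = 1315.0530
T = 1315.0530 + 39.6252 = 1354.6782

1354.6782 units


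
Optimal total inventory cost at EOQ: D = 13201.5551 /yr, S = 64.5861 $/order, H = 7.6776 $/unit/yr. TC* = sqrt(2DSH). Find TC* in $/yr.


2*D*S*H = 13092411.0151
TC* = sqrt(13092411.0151) = 3618.3437

3618.3437 $/yr


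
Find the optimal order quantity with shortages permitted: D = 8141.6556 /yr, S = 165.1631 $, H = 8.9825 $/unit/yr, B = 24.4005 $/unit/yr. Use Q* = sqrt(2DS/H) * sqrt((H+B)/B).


sqrt(2DS/H) = 547.1788
sqrt((H+B)/B) = 1.1697
Q* = 547.1788 * 1.1697 = 640.0186

640.0186 units


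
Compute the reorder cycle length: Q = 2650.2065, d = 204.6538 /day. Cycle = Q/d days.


Cycle = 2650.2065 / 204.6538 = 12.9497

12.9497 days


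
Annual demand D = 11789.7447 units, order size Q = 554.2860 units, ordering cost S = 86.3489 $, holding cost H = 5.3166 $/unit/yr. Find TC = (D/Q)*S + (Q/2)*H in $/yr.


Ordering cost = D*S/Q = 1836.6538
Holding cost = Q*H/2 = 1473.4585
TC = 1836.6538 + 1473.4585 = 3310.1123

3310.1123 $/yr


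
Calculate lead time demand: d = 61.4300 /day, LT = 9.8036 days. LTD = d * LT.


LTD = 61.4300 * 9.8036 = 602.2351

602.2351 units


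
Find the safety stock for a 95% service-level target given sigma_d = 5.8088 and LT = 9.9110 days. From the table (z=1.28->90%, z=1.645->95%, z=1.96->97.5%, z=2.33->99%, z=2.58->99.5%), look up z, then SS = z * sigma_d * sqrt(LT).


From the table, SL = 95% corresponds to z = 1.645
sqrt(LT) = sqrt(9.9110) = 3.1482
SS = 1.645 * 5.8088 * 3.1482 = 30.0823

30.0823 units


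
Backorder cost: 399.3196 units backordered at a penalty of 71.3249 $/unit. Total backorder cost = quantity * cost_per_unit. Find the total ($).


Total = 399.3196 * 71.3249 = 28481.4305

28481.4305 $


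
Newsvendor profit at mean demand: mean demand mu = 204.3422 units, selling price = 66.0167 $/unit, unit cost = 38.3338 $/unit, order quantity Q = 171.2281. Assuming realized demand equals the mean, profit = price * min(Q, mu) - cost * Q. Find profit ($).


Sales at mu = min(171.2281, 204.3422) = 171.2281
Revenue = 66.0167 * 171.2281 = 11303.9141
Total cost = 38.3338 * 171.2281 = 6563.8237
Profit = 11303.9141 - 6563.8237 = 4740.0904

4740.0904 $


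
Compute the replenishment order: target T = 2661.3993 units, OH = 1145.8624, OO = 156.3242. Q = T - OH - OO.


Inventory position = OH + OO = 1145.8624 + 156.3242 = 1302.1866
Q = 2661.3993 - 1302.1866 = 1359.2127

1359.2127 units


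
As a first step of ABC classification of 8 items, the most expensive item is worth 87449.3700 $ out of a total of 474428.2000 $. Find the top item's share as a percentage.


Top item = 87449.3700
Total = 474428.2000
Percentage = 87449.3700 / 474428.2000 * 100 = 18.4326

18.4326%


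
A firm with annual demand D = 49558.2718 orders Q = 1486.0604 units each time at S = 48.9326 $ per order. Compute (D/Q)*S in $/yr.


Number of orders = D/Q = 33.3488
Cost = 33.3488 * 48.9326 = 1631.8415

1631.8415 $/yr


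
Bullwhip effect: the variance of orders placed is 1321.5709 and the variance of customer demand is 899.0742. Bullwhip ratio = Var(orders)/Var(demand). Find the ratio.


BW = 1321.5709 / 899.0742 = 1.4699

1.4699


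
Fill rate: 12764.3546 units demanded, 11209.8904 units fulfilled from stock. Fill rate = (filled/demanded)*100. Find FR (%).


FR = 11209.8904 / 12764.3546 * 100 = 87.8218

87.8218%


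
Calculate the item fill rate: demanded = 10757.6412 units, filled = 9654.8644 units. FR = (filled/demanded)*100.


FR = 9654.8644 / 10757.6412 * 100 = 89.7489

89.7489%


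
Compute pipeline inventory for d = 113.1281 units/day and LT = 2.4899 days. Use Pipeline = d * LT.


Pipeline = 113.1281 * 2.4899 = 281.6777

281.6777 units


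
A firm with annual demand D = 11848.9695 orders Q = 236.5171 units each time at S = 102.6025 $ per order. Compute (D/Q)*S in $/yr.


Number of orders = D/Q = 50.0977
Cost = 50.0977 * 102.6025 = 5140.1522

5140.1522 $/yr


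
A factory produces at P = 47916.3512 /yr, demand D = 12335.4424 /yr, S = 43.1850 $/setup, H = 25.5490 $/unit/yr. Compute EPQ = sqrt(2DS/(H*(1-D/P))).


1 - D/P = 1 - 0.2574 = 0.7426
H*(1-D/P) = 18.9717
2DS = 1065412.1601
EPQ = sqrt(56157.8466) = 236.9765

236.9765 units


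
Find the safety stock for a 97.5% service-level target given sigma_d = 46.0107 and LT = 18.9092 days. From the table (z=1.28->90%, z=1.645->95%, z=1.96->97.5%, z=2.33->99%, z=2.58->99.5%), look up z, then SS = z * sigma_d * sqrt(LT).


From the table, SL = 97.5% corresponds to z = 1.96
sqrt(LT) = sqrt(18.9092) = 4.3485
SS = 1.96 * 46.0107 * 4.3485 = 392.1493

392.1493 units


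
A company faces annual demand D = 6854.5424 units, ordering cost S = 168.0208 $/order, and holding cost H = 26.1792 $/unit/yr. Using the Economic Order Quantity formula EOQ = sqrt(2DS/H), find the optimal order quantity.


2*D*S = 2 * 6854.5424 * 168.0208 = 2303411.3954
2*D*S/H = 87986.3172
EOQ = sqrt(87986.3172) = 296.6249

296.6249 units


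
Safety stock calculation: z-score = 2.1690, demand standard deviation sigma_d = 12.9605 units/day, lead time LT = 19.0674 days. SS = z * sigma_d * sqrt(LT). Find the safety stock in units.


sqrt(LT) = sqrt(19.0674) = 4.3666
SS = 2.1690 * 12.9605 * 4.3666 = 122.7516

122.7516 units


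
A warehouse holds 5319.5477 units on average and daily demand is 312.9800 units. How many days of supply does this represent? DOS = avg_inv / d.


DOS = 5319.5477 / 312.9800 = 16.9964

16.9964 days


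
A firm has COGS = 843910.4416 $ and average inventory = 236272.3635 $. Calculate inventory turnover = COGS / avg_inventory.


Turnover = 843910.4416 / 236272.3635 = 3.5718

3.5718


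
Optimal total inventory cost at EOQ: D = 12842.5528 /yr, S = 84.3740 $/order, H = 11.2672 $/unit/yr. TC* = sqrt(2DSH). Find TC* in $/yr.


2*D*S*H = 24417769.9415
TC* = sqrt(24417769.9415) = 4941.4340

4941.4340 $/yr


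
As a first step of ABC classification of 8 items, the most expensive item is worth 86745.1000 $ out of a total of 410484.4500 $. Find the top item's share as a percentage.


Top item = 86745.1000
Total = 410484.4500
Percentage = 86745.1000 / 410484.4500 * 100 = 21.1324

21.1324%


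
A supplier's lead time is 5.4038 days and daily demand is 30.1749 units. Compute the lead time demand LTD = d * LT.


LTD = 30.1749 * 5.4038 = 163.0591

163.0591 units


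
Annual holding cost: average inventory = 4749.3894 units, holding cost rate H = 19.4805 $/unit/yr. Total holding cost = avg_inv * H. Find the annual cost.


Cost = 4749.3894 * 19.4805 = 92520.4802

92520.4802 $/yr


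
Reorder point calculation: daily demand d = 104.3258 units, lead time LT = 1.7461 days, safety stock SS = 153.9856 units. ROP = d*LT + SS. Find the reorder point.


d*LT = 104.3258 * 1.7461 = 182.1633
ROP = 182.1633 + 153.9856 = 336.1489

336.1489 units


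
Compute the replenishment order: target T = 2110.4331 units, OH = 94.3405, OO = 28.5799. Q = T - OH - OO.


Inventory position = OH + OO = 94.3405 + 28.5799 = 122.9204
Q = 2110.4331 - 122.9204 = 1987.5127

1987.5127 units


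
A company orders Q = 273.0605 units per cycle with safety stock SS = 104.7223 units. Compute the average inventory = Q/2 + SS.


Q/2 = 136.5302
Avg = 136.5302 + 104.7223 = 241.2525

241.2525 units


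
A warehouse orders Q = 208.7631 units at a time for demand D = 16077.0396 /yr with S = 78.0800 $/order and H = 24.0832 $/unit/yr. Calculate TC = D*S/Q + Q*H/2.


Ordering cost = D*S/Q = 6013.0131
Holding cost = Q*H/2 = 2513.8417
TC = 6013.0131 + 2513.8417 = 8526.8548

8526.8548 $/yr


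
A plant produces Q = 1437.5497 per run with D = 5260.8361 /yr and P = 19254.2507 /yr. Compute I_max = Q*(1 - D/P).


D/P = 0.2732
1 - D/P = 0.7268
I_max = 1437.5497 * 0.7268 = 1044.7682

1044.7682 units


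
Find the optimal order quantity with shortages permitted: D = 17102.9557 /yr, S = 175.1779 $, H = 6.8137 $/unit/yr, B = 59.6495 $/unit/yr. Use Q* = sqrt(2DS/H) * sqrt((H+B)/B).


sqrt(2DS/H) = 937.7752
sqrt((H+B)/B) = 1.0556
Q* = 937.7752 * 1.0556 = 989.8878

989.8878 units


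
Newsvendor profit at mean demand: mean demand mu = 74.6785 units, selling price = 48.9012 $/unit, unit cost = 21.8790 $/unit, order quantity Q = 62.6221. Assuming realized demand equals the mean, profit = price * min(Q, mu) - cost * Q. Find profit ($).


Sales at mu = min(62.6221, 74.6785) = 62.6221
Revenue = 48.9012 * 62.6221 = 3062.2958
Total cost = 21.8790 * 62.6221 = 1370.1089
Profit = 3062.2958 - 1370.1089 = 1692.1869

1692.1869 $


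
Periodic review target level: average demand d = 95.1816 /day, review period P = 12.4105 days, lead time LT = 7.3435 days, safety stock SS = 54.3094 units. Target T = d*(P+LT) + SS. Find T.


P + LT = 19.7540
d*(P+LT) = 95.1816 * 19.7540 = 1880.2173
T = 1880.2173 + 54.3094 = 1934.5267

1934.5267 units


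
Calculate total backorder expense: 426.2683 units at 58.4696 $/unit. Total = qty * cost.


Total = 426.2683 * 58.4696 = 24923.7370

24923.7370 $


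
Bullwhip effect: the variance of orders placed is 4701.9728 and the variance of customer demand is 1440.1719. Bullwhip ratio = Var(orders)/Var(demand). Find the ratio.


BW = 4701.9728 / 1440.1719 = 3.2649

3.2649


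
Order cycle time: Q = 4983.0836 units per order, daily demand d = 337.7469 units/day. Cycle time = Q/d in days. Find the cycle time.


Cycle = 4983.0836 / 337.7469 = 14.7539

14.7539 days


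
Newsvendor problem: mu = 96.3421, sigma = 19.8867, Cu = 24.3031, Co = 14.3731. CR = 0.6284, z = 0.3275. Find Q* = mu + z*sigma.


CR = Cu/(Cu+Co) = 24.3031/(24.3031+14.3731) = 0.6284
z = 0.3275
Q* = 96.3421 + 0.3275 * 19.8867 = 102.8550

102.8550 units


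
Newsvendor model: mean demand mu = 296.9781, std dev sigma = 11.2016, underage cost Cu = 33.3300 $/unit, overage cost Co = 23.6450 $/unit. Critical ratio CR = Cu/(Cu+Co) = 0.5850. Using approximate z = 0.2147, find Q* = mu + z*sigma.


CR = Cu/(Cu+Co) = 33.3300/(33.3300+23.6450) = 0.5850
z = 0.2147
Q* = 296.9781 + 0.2147 * 11.2016 = 299.3831

299.3831 units


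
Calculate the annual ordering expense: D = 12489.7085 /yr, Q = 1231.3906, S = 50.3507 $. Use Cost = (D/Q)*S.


Number of orders = D/Q = 10.1428
Cost = 10.1428 * 50.3507 = 510.6954

510.6954 $/yr


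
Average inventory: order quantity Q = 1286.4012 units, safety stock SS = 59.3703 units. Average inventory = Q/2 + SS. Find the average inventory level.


Q/2 = 643.2006
Avg = 643.2006 + 59.3703 = 702.5709

702.5709 units


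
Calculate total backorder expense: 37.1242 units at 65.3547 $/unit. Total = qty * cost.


Total = 37.1242 * 65.3547 = 2426.2410

2426.2410 $


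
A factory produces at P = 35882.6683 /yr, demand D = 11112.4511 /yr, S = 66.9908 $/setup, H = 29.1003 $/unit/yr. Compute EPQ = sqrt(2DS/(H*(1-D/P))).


1 - D/P = 1 - 0.3097 = 0.6903
H*(1-D/P) = 20.0883
2DS = 1488863.9783
EPQ = sqrt(74116.0853) = 272.2427

272.2427 units


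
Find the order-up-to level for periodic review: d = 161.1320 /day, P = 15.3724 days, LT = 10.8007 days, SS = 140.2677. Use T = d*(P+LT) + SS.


P + LT = 26.1731
d*(P+LT) = 161.1320 * 26.1731 = 4217.3239
T = 4217.3239 + 140.2677 = 4357.5916

4357.5916 units


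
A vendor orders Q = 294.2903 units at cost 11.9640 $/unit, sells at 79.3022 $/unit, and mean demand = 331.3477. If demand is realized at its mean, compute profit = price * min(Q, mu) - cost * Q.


Sales at mu = min(294.2903, 331.3477) = 294.2903
Revenue = 79.3022 * 294.2903 = 23337.8682
Total cost = 11.9640 * 294.2903 = 3520.8891
Profit = 23337.8682 - 3520.8891 = 19816.9791

19816.9791 $


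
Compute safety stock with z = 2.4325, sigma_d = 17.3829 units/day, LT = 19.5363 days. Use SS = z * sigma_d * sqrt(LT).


sqrt(LT) = sqrt(19.5363) = 4.4200
SS = 2.4325 * 17.3829 * 4.4200 = 186.8944

186.8944 units


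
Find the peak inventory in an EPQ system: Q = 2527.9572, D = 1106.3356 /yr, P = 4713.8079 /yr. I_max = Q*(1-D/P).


D/P = 0.2347
1 - D/P = 0.7653
I_max = 2527.9572 * 0.7653 = 1934.6430

1934.6430 units


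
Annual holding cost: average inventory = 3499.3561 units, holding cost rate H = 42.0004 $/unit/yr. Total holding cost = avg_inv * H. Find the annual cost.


Cost = 3499.3561 * 42.0004 = 146974.3559

146974.3559 $/yr


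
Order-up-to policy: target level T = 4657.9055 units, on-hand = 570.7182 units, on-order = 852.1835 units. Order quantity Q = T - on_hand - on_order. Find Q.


Inventory position = OH + OO = 570.7182 + 852.1835 = 1422.9017
Q = 4657.9055 - 1422.9017 = 3235.0038

3235.0038 units


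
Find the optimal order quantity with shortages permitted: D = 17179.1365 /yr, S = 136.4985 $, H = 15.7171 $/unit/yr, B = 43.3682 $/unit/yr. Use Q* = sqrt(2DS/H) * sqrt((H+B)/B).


sqrt(2DS/H) = 546.2524
sqrt((H+B)/B) = 1.1672
Q* = 546.2524 * 1.1672 = 637.5987

637.5987 units


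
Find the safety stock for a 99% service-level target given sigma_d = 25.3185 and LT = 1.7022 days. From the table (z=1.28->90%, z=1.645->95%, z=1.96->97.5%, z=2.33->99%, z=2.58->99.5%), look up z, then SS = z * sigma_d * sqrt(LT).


From the table, SL = 99% corresponds to z = 2.33
sqrt(LT) = sqrt(1.7022) = 1.3047
SS = 2.33 * 25.3185 * 1.3047 = 76.9660

76.9660 units


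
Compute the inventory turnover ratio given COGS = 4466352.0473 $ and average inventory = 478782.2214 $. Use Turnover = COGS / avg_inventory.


Turnover = 4466352.0473 / 478782.2214 = 9.3286

9.3286


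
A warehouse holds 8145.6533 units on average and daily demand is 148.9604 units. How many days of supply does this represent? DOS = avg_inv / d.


DOS = 8145.6533 / 148.9604 = 54.6833

54.6833 days


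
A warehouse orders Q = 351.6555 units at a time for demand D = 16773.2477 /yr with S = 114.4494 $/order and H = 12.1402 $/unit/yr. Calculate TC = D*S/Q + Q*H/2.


Ordering cost = D*S/Q = 5459.0022
Holding cost = Q*H/2 = 2134.5841
TC = 5459.0022 + 2134.5841 = 7593.5862

7593.5862 $/yr


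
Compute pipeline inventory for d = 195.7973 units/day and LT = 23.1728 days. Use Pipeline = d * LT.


Pipeline = 195.7973 * 23.1728 = 4537.1717

4537.1717 units


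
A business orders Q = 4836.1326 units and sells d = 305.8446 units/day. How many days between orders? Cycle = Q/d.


Cycle = 4836.1326 / 305.8446 = 15.8124

15.8124 days


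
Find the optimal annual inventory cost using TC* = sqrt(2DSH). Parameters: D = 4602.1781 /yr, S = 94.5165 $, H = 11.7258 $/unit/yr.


2*D*S*H = 10201018.3926
TC* = sqrt(10201018.3926) = 3193.9033

3193.9033 $/yr


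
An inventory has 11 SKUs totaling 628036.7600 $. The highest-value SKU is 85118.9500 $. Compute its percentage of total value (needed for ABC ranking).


Top item = 85118.9500
Total = 628036.7600
Percentage = 85118.9500 / 628036.7600 * 100 = 13.5532

13.5532%


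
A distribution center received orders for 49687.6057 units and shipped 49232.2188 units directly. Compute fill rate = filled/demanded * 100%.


FR = 49232.2188 / 49687.6057 * 100 = 99.0835

99.0835%


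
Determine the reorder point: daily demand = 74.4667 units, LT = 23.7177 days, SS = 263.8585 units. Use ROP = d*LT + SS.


d*LT = 74.4667 * 23.7177 = 1766.1789
ROP = 1766.1789 + 263.8585 = 2030.0374

2030.0374 units


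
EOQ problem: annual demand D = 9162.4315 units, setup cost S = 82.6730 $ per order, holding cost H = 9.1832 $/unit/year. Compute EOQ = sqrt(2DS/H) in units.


2*D*S = 2 * 9162.4315 * 82.6730 = 1514971.3988
2*D*S/H = 164972.0575
EOQ = sqrt(164972.0575) = 406.1675

406.1675 units


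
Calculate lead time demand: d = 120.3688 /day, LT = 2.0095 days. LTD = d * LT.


LTD = 120.3688 * 2.0095 = 241.8811

241.8811 units


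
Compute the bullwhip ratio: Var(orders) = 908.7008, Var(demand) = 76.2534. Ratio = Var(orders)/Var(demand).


BW = 908.7008 / 76.2534 = 11.9169

11.9169


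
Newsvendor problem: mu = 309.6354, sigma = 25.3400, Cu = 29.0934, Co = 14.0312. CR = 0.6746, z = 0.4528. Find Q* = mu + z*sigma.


CR = Cu/(Cu+Co) = 29.0934/(29.0934+14.0312) = 0.6746
z = 0.4528
Q* = 309.6354 + 0.4528 * 25.3400 = 321.1094

321.1094 units


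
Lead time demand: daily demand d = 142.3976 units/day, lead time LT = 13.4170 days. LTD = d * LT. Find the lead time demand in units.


LTD = 142.3976 * 13.4170 = 1910.5486

1910.5486 units


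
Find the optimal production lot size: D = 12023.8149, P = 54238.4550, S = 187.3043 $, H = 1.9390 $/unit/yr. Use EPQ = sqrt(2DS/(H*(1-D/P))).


1 - D/P = 1 - 0.2217 = 0.7783
H*(1-D/P) = 1.5092
2DS = 4504224.4663
EPQ = sqrt(2984602.0652) = 1727.6001

1727.6001 units


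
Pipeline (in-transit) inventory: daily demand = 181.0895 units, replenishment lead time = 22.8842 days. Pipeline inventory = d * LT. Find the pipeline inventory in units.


Pipeline = 181.0895 * 22.8842 = 4144.0883

4144.0883 units


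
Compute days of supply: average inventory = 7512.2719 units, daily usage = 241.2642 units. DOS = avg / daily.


DOS = 7512.2719 / 241.2642 = 31.1371

31.1371 days


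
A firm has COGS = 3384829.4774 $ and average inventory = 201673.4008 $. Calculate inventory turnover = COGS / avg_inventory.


Turnover = 3384829.4774 / 201673.4008 = 16.7837

16.7837


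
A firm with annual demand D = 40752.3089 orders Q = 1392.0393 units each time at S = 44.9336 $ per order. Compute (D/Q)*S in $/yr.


Number of orders = D/Q = 29.2753
Cost = 29.2753 * 44.9336 = 1315.4427

1315.4427 $/yr


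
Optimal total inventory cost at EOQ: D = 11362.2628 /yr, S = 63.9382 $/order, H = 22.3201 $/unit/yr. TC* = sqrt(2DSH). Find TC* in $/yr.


2*D*S*H = 32430329.9604
TC* = sqrt(32430329.9604) = 5694.7634

5694.7634 $/yr


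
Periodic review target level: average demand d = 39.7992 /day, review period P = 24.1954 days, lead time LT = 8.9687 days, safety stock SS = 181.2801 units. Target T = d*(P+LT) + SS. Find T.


P + LT = 33.1641
d*(P+LT) = 39.7992 * 33.1641 = 1319.9046
T = 1319.9046 + 181.2801 = 1501.1847

1501.1847 units


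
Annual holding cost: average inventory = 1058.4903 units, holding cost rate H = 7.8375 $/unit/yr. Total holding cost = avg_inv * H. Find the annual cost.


Cost = 1058.4903 * 7.8375 = 8295.9177

8295.9177 $/yr


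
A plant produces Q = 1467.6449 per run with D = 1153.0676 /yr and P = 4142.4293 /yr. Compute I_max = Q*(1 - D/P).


D/P = 0.2784
1 - D/P = 0.7216
I_max = 1467.6449 * 0.7216 = 1059.1180

1059.1180 units


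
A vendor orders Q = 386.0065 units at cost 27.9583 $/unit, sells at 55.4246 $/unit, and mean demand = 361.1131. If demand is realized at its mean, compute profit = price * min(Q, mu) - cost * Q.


Sales at mu = min(386.0065, 361.1131) = 361.1131
Revenue = 55.4246 * 361.1131 = 20014.5491
Total cost = 27.9583 * 386.0065 = 10792.0855
Profit = 20014.5491 - 10792.0855 = 9222.4636

9222.4636 $


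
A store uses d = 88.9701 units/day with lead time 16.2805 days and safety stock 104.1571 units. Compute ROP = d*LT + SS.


d*LT = 88.9701 * 16.2805 = 1448.4777
ROP = 1448.4777 + 104.1571 = 1552.6348

1552.6348 units


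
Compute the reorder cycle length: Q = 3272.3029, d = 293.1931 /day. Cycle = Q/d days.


Cycle = 3272.3029 / 293.1931 = 11.1609

11.1609 days


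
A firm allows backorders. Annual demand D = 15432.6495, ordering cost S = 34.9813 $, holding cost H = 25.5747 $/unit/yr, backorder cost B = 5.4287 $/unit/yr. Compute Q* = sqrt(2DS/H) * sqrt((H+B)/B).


sqrt(2DS/H) = 205.4698
sqrt((H+B)/B) = 2.3898
Q* = 205.4698 * 2.3898 = 491.0262

491.0262 units


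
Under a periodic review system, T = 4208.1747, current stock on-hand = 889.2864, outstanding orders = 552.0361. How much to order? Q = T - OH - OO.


Inventory position = OH + OO = 889.2864 + 552.0361 = 1441.3225
Q = 4208.1747 - 1441.3225 = 2766.8522

2766.8522 units


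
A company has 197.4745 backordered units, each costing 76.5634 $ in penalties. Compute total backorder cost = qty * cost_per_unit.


Total = 197.4745 * 76.5634 = 15119.3191

15119.3191 $


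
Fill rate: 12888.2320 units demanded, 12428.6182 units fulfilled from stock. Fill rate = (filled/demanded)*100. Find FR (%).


FR = 12428.6182 / 12888.2320 * 100 = 96.4338

96.4338%


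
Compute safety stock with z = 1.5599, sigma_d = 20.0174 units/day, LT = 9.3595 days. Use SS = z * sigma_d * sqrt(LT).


sqrt(LT) = sqrt(9.3595) = 3.0593
SS = 1.5599 * 20.0174 * 3.0593 = 95.5280

95.5280 units


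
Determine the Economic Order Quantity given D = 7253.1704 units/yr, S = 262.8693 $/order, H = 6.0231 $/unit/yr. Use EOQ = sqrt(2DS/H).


2*D*S = 2 * 7253.1704 * 262.8693 = 3813271.6517
2*D*S/H = 633107.8102
EOQ = sqrt(633107.8102) = 795.6807

795.6807 units


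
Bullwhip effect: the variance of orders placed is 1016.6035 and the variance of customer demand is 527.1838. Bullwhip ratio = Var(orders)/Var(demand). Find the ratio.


BW = 1016.6035 / 527.1838 = 1.9284

1.9284


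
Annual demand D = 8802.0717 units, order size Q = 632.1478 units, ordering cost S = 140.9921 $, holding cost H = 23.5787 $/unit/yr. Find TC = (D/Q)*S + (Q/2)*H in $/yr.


Ordering cost = D*S/Q = 1963.1842
Holding cost = Q*H/2 = 7452.6117
TC = 1963.1842 + 7452.6117 = 9415.7959

9415.7959 $/yr


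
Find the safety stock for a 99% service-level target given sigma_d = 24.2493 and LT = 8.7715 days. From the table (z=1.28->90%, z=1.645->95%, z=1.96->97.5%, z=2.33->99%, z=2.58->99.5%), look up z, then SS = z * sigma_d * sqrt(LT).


From the table, SL = 99% corresponds to z = 2.33
sqrt(LT) = sqrt(8.7715) = 2.9617
SS = 2.33 * 24.2493 * 2.9617 = 167.3370

167.3370 units


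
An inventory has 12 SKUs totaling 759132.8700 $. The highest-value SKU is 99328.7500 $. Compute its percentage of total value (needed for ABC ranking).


Top item = 99328.7500
Total = 759132.8700
Percentage = 99328.7500 / 759132.8700 * 100 = 13.0845

13.0845%


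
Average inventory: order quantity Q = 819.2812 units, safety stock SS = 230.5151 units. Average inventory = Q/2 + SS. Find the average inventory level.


Q/2 = 409.6406
Avg = 409.6406 + 230.5151 = 640.1557

640.1557 units


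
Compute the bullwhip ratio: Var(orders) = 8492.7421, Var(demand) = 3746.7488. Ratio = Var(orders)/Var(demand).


BW = 8492.7421 / 3746.7488 = 2.2667

2.2667


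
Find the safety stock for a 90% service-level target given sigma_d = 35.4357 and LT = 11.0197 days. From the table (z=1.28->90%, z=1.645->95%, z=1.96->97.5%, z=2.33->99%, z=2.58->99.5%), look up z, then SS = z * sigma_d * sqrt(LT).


From the table, SL = 90% corresponds to z = 1.28
sqrt(LT) = sqrt(11.0197) = 3.3196
SS = 1.28 * 35.4357 * 3.3196 = 150.5691

150.5691 units


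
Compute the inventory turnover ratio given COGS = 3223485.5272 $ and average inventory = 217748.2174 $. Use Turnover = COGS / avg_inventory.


Turnover = 3223485.5272 / 217748.2174 = 14.8037

14.8037


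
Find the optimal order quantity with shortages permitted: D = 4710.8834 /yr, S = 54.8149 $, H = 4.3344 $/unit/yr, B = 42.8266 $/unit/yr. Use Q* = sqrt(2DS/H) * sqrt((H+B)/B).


sqrt(2DS/H) = 345.1843
sqrt((H+B)/B) = 1.0494
Q* = 345.1843 * 1.0494 = 362.2311

362.2311 units


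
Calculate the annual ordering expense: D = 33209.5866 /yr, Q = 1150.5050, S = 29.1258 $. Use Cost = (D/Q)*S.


Number of orders = D/Q = 28.8652
Cost = 28.8652 * 29.1258 = 840.7228

840.7228 $/yr


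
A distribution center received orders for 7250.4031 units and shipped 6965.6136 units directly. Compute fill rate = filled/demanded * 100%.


FR = 6965.6136 / 7250.4031 * 100 = 96.0721

96.0721%


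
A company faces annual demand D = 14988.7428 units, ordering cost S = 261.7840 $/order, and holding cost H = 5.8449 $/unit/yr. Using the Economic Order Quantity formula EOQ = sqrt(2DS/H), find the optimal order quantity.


2*D*S = 2 * 14988.7428 * 261.7840 = 7847626.0903
2*D*S/H = 1342645.0564
EOQ = sqrt(1342645.0564) = 1158.7256

1158.7256 units


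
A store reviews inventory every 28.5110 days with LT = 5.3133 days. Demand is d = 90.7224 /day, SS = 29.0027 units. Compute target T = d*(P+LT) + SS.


P + LT = 33.8243
d*(P+LT) = 90.7224 * 33.8243 = 3068.6217
T = 3068.6217 + 29.0027 = 3097.6244

3097.6244 units


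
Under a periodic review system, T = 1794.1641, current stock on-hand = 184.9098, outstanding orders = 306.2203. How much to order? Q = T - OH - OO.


Inventory position = OH + OO = 184.9098 + 306.2203 = 491.1301
Q = 1794.1641 - 491.1301 = 1303.0340

1303.0340 units


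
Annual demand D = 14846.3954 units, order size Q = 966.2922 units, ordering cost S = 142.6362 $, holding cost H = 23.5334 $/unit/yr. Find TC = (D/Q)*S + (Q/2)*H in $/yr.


Ordering cost = D*S/Q = 2191.5042
Holding cost = Q*H/2 = 11370.0704
TC = 2191.5042 + 11370.0704 = 13561.5746

13561.5746 $/yr


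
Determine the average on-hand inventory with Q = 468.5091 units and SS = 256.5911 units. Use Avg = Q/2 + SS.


Q/2 = 234.2545
Avg = 234.2545 + 256.5911 = 490.8456

490.8456 units


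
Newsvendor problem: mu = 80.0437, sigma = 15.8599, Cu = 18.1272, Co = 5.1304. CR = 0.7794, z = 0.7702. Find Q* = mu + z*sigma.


CR = Cu/(Cu+Co) = 18.1272/(18.1272+5.1304) = 0.7794
z = 0.7702
Q* = 80.0437 + 0.7702 * 15.8599 = 92.2590

92.2590 units


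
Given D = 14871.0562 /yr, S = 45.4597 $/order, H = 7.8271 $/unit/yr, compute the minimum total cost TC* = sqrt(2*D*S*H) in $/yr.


2*D*S*H = 10582767.5846
TC* = sqrt(10582767.5846) = 3253.1166

3253.1166 $/yr


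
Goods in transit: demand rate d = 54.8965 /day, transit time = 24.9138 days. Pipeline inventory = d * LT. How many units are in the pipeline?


Pipeline = 54.8965 * 24.9138 = 1367.6804

1367.6804 units


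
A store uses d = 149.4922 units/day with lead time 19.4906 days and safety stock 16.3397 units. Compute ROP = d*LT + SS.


d*LT = 149.4922 * 19.4906 = 2913.6927
ROP = 2913.6927 + 16.3397 = 2930.0324

2930.0324 units


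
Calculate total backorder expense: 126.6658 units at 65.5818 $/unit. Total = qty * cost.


Total = 126.6658 * 65.5818 = 8306.9712

8306.9712 $


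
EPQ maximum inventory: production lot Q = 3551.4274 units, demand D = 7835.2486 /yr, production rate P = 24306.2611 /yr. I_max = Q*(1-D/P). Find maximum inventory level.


D/P = 0.3224
1 - D/P = 0.6776
I_max = 3551.4274 * 0.6776 = 2406.6065

2406.6065 units


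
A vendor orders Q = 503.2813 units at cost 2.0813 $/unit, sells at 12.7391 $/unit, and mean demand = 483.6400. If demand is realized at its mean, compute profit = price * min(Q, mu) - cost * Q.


Sales at mu = min(503.2813, 483.6400) = 483.6400
Revenue = 12.7391 * 483.6400 = 6161.1383
Total cost = 2.0813 * 503.2813 = 1047.4794
Profit = 6161.1383 - 1047.4794 = 5113.6590

5113.6590 $


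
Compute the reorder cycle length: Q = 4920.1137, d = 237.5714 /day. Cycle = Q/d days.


Cycle = 4920.1137 / 237.5714 = 20.7100

20.7100 days


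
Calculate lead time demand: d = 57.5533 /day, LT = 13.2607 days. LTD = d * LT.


LTD = 57.5533 * 13.2607 = 763.1970

763.1970 units


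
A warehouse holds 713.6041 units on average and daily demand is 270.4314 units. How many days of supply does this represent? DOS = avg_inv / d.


DOS = 713.6041 / 270.4314 = 2.6388

2.6388 days


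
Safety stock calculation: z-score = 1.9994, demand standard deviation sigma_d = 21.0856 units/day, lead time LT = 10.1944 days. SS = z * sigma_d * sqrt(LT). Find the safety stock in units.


sqrt(LT) = sqrt(10.1944) = 3.1929
SS = 1.9994 * 21.0856 * 3.1929 = 134.6066

134.6066 units


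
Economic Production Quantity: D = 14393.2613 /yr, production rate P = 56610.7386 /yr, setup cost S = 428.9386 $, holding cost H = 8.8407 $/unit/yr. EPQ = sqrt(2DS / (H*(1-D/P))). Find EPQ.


1 - D/P = 1 - 0.2542 = 0.7458
H*(1-D/P) = 6.5930
2DS = 12347650.7029
EPQ = sqrt(1872855.3010) = 1368.5230

1368.5230 units


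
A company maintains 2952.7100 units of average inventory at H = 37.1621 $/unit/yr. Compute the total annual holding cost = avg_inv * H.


Cost = 2952.7100 * 37.1621 = 109728.9043

109728.9043 $/yr


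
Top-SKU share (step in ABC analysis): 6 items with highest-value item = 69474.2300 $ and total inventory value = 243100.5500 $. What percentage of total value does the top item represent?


Top item = 69474.2300
Total = 243100.5500
Percentage = 69474.2300 / 243100.5500 * 100 = 28.5784

28.5784%


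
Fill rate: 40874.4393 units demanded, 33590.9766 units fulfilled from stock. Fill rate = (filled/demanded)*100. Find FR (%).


FR = 33590.9766 / 40874.4393 * 100 = 82.1809

82.1809%


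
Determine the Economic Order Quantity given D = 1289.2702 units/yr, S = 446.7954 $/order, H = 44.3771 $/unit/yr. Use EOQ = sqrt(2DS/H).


2*D*S = 2 * 1289.2702 * 446.7954 = 1152079.9894
2*D*S/H = 25961.1374
EOQ = sqrt(25961.1374) = 161.1246

161.1246 units


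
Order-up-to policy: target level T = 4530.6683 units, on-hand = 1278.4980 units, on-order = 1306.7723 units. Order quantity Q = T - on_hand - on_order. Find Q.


Inventory position = OH + OO = 1278.4980 + 1306.7723 = 2585.2703
Q = 4530.6683 - 2585.2703 = 1945.3980

1945.3980 units


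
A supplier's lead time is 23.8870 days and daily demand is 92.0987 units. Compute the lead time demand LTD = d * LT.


LTD = 92.0987 * 23.8870 = 2199.9616

2199.9616 units


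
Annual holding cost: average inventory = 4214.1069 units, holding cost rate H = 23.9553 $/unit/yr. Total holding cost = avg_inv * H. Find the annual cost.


Cost = 4214.1069 * 23.9553 = 100950.1950

100950.1950 $/yr


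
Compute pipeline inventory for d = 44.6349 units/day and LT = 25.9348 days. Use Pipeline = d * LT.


Pipeline = 44.6349 * 25.9348 = 1157.5972

1157.5972 units


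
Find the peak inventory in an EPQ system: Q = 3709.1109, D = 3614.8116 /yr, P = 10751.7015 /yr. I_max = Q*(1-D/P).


D/P = 0.3362
1 - D/P = 0.6638
I_max = 3709.1109 * 0.6638 = 2462.0769

2462.0769 units


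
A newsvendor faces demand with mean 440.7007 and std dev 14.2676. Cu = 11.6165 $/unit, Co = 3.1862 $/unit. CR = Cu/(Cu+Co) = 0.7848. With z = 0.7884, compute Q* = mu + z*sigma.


CR = Cu/(Cu+Co) = 11.6165/(11.6165+3.1862) = 0.7848
z = 0.7884
Q* = 440.7007 + 0.7884 * 14.2676 = 451.9493

451.9493 units


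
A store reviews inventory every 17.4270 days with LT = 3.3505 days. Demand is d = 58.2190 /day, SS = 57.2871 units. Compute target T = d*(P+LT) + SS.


P + LT = 20.7775
d*(P+LT) = 58.2190 * 20.7775 = 1209.6453
T = 1209.6453 + 57.2871 = 1266.9324

1266.9324 units


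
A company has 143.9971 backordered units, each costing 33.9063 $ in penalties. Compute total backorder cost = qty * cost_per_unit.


Total = 143.9971 * 33.9063 = 4882.4089

4882.4089 $


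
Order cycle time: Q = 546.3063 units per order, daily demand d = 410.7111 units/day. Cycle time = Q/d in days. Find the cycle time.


Cycle = 546.3063 / 410.7111 = 1.3301

1.3301 days


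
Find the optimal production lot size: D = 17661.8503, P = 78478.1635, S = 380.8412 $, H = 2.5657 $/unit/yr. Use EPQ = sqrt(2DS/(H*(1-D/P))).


1 - D/P = 1 - 0.2251 = 0.7749
H*(1-D/P) = 1.9883
2DS = 13452720.5249
EPQ = sqrt(6766015.4995) = 2601.1566

2601.1566 units


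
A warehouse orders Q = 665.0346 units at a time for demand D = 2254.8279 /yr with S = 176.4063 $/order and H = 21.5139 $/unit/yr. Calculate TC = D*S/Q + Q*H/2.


Ordering cost = D*S/Q = 598.1130
Holding cost = Q*H/2 = 7153.7439
TC = 598.1130 + 7153.7439 = 7751.8570

7751.8570 $/yr


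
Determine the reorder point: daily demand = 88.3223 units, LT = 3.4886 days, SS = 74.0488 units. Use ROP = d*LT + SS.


d*LT = 88.3223 * 3.4886 = 308.1212
ROP = 308.1212 + 74.0488 = 382.1700

382.1700 units


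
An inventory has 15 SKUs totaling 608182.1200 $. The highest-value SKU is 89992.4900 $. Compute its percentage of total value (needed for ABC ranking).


Top item = 89992.4900
Total = 608182.1200
Percentage = 89992.4900 / 608182.1200 * 100 = 14.7970

14.7970%
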